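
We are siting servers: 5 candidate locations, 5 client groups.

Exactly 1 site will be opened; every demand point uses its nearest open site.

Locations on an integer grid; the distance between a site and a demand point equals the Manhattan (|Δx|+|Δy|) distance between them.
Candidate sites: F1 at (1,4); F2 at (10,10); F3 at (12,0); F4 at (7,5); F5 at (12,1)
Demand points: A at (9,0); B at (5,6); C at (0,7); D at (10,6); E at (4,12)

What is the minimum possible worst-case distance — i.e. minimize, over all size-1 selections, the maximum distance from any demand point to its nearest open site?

Open {F4}.
  Farthest demand point is E at distance 10 (to F4); all others are ≤ 10.
With {F1} the worst case is 12.
With {F2} the worst case is 13.
No size-1 selection achieves below 10.

10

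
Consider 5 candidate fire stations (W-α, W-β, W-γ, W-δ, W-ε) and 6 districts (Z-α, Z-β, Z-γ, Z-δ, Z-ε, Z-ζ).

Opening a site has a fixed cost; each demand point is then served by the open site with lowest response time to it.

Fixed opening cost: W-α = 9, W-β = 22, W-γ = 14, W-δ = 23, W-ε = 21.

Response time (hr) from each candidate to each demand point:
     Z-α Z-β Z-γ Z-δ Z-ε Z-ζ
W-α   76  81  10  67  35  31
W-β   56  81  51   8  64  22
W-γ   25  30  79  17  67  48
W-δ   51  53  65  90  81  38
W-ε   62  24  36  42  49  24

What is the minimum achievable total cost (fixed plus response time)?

171

Open {W-α, W-γ}: assign each demand point to its cheapest open site.
  Z-α→W-γ 25, Z-β→W-γ 30, Z-γ→W-α 10, Z-δ→W-γ 17, Z-ε→W-α 35, Z-ζ→W-α 31
  response time 148, fixed 23 → total 171.
Compare {W-α, W-β, W-γ}: response time 130 + fixed 45 = 175.
Compare {W-α, W-γ, W-ε}: response time 135 + fixed 44 = 179.
Compare {W-α, W-β, W-γ, W-ε}: response time 124 + fixed 66 = 190.
All other subsets cost ≥ 175. Minimum total cost: 171.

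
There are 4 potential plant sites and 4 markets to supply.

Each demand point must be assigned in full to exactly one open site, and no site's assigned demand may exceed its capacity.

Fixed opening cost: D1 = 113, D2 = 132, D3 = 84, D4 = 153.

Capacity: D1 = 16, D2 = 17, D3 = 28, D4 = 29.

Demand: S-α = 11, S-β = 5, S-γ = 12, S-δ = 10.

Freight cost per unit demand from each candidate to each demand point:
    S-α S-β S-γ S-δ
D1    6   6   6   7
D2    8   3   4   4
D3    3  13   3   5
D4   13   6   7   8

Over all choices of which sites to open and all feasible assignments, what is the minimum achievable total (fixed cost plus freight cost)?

Open {D2, D3}; cheapest assignment that respects the capacities:
  D2 (cap 17, load 15): S-β, S-δ — cost 5×3 + 10×4 = 55
  D3 (cap 28, load 23): S-α, S-γ — cost 11×3 + 12×3 = 69
  Shipping 124, fixed 216 → total 340.
  Any other capacity-feasible assignment to {D2, D3} ships for at least 124.
Compare {D1, D3}: its best feasible assignment gives total 366.
Compare {D3, D4}: its best feasible assignment gives total 416.
Every other set of open sites that can feasibly serve all demand totals ≥ 366 even under its best assignment. Minimum: 340.

340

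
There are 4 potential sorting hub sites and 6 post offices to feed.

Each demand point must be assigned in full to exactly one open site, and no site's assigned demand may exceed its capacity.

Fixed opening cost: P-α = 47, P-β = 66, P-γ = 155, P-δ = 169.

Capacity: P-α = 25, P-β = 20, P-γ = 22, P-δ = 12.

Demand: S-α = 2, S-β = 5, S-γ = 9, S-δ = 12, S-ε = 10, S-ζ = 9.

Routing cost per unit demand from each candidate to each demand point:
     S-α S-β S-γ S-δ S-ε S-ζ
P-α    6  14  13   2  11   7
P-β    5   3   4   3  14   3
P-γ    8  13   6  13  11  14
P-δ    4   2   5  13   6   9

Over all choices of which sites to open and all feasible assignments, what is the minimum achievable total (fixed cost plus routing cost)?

488

Open {P-α, P-β, P-δ}; cheapest assignment that respects the capacities:
  P-α (cap 25, load 21): S-δ, S-ζ — cost 12×2 + 9×7 = 87
  P-β (cap 20, load 14): S-β, S-γ — cost 5×3 + 9×4 = 51
  P-δ (cap 12, load 12): S-α, S-ε — cost 2×4 + 10×6 = 68
  Shipping 206, fixed 282 → total 488.
  Any other capacity-feasible assignment to {P-α, P-β, P-δ} ships for at least 206.
Compare {P-α, P-β, P-γ}: its best feasible assignment gives total 508.
Compare {P-α, P-β, P-γ, P-δ}: its best feasible assignment gives total 625.
Every other set of open sites that can feasibly serve all demand totals ≥ 508 even under its best assignment. Minimum: 488.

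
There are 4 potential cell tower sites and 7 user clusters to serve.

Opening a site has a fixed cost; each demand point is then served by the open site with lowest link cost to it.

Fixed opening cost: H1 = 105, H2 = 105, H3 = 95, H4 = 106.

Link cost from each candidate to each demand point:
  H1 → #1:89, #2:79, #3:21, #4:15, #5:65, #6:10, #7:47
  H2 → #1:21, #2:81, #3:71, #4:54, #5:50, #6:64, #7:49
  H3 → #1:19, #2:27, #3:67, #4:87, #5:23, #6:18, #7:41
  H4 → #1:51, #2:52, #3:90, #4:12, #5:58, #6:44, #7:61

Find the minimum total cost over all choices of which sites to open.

Open {H1, H3}: assign each demand point to its cheapest open site.
  #1→H3 19, #2→H3 27, #3→H1 21, #4→H1 15, #5→H3 23, #6→H1 10, #7→H3 41
  link cost 156, fixed 200 → total 356.
Compare {H3}: link cost 282 + fixed 95 = 377.
Compare {H3, H4}: link cost 207 + fixed 201 = 408.
Compare {H1}: link cost 326 + fixed 105 = 431.
All other subsets cost ≥ 377. Minimum total cost: 356.

356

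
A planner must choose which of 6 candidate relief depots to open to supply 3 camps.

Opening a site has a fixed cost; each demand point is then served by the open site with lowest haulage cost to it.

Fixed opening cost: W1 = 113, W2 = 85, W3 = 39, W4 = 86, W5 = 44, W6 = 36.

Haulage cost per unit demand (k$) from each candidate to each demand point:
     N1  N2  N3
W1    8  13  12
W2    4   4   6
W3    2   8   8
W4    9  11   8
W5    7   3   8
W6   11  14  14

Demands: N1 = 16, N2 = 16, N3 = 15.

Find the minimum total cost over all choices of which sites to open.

283

Open {W3, W5}: assign each demand point to its cheapest open site.
  N1→W3 16×2=32, N2→W5 16×3=48, N3→W3 15×8=120
  haulage cost 200, fixed 83 → total 283.
Compare {W2}: haulage cost 218 + fixed 85 = 303.
Compare {W2, W3}: haulage cost 186 + fixed 124 = 310.
Compare {W3}: haulage cost 280 + fixed 39 = 319.
All other subsets cost ≥ 303. Minimum total cost: 283.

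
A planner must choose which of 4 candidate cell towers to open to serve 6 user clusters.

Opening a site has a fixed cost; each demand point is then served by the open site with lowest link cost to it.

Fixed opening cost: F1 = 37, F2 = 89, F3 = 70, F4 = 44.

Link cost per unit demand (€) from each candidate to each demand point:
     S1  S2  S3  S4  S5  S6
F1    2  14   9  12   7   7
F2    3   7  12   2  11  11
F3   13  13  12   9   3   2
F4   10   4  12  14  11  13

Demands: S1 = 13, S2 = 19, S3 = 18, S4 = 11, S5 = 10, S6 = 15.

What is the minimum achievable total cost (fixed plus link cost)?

Open {F1, F3, F4}: assign each demand point to its cheapest open site.
  S1→F1 13×2=26, S2→F4 19×4=76, S3→F1 18×9=162, S4→F3 11×9=99, S5→F3 10×3=30, S6→F3 15×2=30
  link cost 423, fixed 151 → total 574.
Compare {F1, F2, F3, F4}: link cost 346 + fixed 240 = 586.
Compare {F1, F2, F3}: link cost 403 + fixed 196 = 599.
Compare {F2, F3, F4}: link cost 413 + fixed 203 = 616.
All other subsets cost ≥ 586. Minimum total cost: 574.

574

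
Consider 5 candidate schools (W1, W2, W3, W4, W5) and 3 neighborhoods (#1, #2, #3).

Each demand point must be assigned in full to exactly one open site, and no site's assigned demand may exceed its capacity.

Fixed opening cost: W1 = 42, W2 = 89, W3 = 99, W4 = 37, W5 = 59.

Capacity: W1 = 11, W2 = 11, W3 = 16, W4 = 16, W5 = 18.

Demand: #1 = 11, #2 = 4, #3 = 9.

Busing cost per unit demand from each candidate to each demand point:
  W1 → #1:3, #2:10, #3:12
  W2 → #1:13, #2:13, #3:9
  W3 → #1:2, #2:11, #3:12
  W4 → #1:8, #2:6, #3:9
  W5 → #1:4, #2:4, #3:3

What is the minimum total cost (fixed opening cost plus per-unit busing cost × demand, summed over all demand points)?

177

Open {W1, W5}; cheapest assignment that respects the capacities:
  W1 (cap 11, load 11): #1 — cost 11×3 = 33
  W5 (cap 18, load 13): #2, #3 — cost 4×4 + 9×3 = 43
  Shipping 76, fixed 101 → total 177.
  Any other capacity-feasible assignment to {W1, W5} ships for at least 76.
Compare {W1, W4, W5}: its best feasible assignment gives total 214.
Compare {W1, W4}: its best feasible assignment gives total 217.
Every other set of open sites that can feasibly serve all demand totals ≥ 214 even under its best assignment. Minimum: 177.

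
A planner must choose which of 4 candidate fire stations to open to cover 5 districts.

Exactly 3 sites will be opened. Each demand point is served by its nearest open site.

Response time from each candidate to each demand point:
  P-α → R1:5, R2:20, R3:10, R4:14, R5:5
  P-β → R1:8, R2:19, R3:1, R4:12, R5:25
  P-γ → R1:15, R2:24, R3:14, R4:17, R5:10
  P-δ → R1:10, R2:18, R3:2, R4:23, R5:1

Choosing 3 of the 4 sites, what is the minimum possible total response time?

Open {P-α, P-β, P-δ}.
  R1→P-α 5, R2→P-δ 18, R3→P-β 1, R4→P-β 12, R5→P-δ 1  ⇒ total 37.
Compare {P-α, P-γ, P-δ}: total 40.
Compare {P-β, P-γ, P-δ}: total 40.
No size-3 selection does better; minimum is 37.

37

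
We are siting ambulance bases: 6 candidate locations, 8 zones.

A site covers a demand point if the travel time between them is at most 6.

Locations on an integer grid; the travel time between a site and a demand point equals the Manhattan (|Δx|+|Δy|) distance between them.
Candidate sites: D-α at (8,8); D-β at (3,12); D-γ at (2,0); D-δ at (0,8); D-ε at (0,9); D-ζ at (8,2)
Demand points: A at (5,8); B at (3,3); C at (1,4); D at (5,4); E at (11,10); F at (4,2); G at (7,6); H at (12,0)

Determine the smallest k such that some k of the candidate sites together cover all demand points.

Coverage sets (demand points within 6 of each site):
  D-α: {A, E, G}
  D-β: {A}
  D-γ: {B, C, F}
  D-δ: {A, C}
  D-ε: {A, C}
  D-ζ: {B, D, F, G, H}
No 2 sites suffice: every size-2 union leaves at least one demand point uncovered.
But {D-α, D-γ, D-ζ} covers everything, so the minimum is 3.

3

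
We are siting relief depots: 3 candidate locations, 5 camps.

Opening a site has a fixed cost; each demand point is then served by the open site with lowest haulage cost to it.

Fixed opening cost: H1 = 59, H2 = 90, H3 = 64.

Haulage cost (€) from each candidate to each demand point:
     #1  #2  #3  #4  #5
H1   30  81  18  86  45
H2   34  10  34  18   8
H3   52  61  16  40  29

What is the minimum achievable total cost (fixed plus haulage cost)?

Open {H2}: assign each demand point to its cheapest open site.
  #1→H2 34, #2→H2 10, #3→H2 34, #4→H2 18, #5→H2 8
  haulage cost 104, fixed 90 → total 194.
Compare {H1, H2}: haulage cost 84 + fixed 149 = 233.
Compare {H2, H3}: haulage cost 86 + fixed 154 = 240.
Compare {H3}: haulage cost 198 + fixed 64 = 262.
All other subsets cost ≥ 233. Minimum total cost: 194.

194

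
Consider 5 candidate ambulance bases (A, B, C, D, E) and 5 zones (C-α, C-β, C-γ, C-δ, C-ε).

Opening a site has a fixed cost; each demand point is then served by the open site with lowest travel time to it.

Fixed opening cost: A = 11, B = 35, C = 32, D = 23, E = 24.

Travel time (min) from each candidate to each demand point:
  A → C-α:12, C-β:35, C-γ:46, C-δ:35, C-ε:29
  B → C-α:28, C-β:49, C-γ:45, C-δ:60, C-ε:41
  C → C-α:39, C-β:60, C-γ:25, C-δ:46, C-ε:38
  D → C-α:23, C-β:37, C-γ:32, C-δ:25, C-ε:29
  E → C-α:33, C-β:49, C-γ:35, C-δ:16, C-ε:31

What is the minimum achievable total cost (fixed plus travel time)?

Open {A, E}: assign each demand point to its cheapest open site.
  C-α→A 12, C-β→A 35, C-γ→E 35, C-δ→E 16, C-ε→A 29
  travel time 127, fixed 35 → total 162.
Compare {A, D}: travel time 133 + fixed 34 = 167.
Compare {A}: travel time 157 + fixed 11 = 168.
Compare {D}: travel time 146 + fixed 23 = 169.
All other subsets cost ≥ 167. Minimum total cost: 162.

162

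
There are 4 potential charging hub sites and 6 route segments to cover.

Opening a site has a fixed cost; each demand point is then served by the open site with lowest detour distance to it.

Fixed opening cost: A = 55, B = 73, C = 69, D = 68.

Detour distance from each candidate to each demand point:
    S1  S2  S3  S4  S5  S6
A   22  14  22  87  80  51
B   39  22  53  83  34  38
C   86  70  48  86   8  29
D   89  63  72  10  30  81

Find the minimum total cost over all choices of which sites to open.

272

Open {A, D}: assign each demand point to its cheapest open site.
  S1→A 22, S2→A 14, S3→A 22, S4→D 10, S5→D 30, S6→A 51
  detour distance 149, fixed 123 → total 272.
Compare {A, C, D}: detour distance 105 + fixed 192 = 297.
Compare {A, C}: detour distance 181 + fixed 124 = 305.
Compare {A}: detour distance 276 + fixed 55 = 331.
All other subsets cost ≥ 297. Minimum total cost: 272.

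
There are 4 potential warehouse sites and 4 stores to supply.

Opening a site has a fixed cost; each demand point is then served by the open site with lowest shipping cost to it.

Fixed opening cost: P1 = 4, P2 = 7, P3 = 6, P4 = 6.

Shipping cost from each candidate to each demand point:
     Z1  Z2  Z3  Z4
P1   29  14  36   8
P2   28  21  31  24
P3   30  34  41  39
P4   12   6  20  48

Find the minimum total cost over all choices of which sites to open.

Open {P1, P4}: assign each demand point to its cheapest open site.
  Z1→P4 12, Z2→P4 6, Z3→P4 20, Z4→P1 8
  shipping cost 46, fixed 10 → total 56.
Compare {P1, P3, P4}: shipping cost 46 + fixed 16 = 62.
Compare {P1, P2, P4}: shipping cost 46 + fixed 17 = 63.
Compare {P1, P2, P3, P4}: shipping cost 46 + fixed 23 = 69.
All other subsets cost ≥ 62. Minimum total cost: 56.

56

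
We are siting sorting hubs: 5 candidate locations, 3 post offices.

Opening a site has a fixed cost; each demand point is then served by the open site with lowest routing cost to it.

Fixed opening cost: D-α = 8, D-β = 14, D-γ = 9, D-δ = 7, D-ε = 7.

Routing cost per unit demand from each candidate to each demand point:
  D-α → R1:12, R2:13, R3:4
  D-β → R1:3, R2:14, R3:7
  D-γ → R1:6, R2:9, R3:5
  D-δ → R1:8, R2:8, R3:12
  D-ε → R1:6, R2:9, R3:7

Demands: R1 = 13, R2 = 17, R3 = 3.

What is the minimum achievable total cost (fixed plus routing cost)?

216

Open {D-α, D-β, D-δ}: assign each demand point to its cheapest open site.
  R1→D-β 13×3=39, R2→D-δ 17×8=136, R3→D-α 3×4=12
  routing cost 187, fixed 29 → total 216.
Compare {D-β, D-δ}: routing cost 196 + fixed 21 = 217.
Compare {D-β, D-γ, D-δ}: routing cost 190 + fixed 30 = 220.
Compare {D-α, D-β, D-δ, D-ε}: routing cost 187 + fixed 36 = 223.
All other subsets cost ≥ 217. Minimum total cost: 216.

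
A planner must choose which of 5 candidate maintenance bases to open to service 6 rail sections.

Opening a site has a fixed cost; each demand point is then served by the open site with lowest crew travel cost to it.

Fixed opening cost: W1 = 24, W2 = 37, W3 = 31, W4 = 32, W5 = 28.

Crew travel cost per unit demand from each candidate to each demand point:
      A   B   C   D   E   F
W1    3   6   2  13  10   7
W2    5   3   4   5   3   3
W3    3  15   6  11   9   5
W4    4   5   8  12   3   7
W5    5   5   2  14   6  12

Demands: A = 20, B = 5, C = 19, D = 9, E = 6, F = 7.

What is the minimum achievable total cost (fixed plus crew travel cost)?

258

Open {W1, W2}: assign each demand point to its cheapest open site.
  A→W1 20×3=60, B→W2 5×3=15, C→W1 19×2=38, D→W2 9×5=45, E→W2 6×3=18, F→W2 7×3=21
  crew travel cost 197, fixed 61 → total 258.
Compare {W1, W2, W5}: crew travel cost 197 + fixed 89 = 286.
Compare {W1, W2, W3}: crew travel cost 197 + fixed 92 = 289.
Compare {W1, W2, W4}: crew travel cost 197 + fixed 93 = 290.
All other subsets cost ≥ 286. Minimum total cost: 258.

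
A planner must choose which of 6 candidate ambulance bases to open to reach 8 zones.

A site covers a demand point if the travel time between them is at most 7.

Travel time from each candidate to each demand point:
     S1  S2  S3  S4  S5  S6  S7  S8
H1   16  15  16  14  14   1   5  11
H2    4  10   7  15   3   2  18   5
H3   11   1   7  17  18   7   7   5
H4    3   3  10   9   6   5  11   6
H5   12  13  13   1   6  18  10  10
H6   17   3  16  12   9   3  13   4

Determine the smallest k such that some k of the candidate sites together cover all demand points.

3

Coverage sets (demand points within 7 of each site):
  H1: {S6, S7}
  H2: {S1, S3, S5, S6, S8}
  H3: {S2, S3, S6, S7, S8}
  H4: {S1, S2, S5, S6, S8}
  H5: {S4, S5}
  H6: {S2, S6, S8}
No 2 sites suffice: every size-2 union leaves at least one demand point uncovered.
But {H2, H3, H5} covers everything, so the minimum is 3.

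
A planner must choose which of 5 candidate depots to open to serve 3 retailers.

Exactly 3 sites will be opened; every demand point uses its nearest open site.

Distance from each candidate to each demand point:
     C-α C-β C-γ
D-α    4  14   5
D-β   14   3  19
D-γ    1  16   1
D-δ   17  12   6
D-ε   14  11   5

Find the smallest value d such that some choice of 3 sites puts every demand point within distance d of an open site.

Open {D-α, D-β, D-γ}.
  Farthest demand point is C-β at distance 3 (to D-β); all others are ≤ 3.
With {D-β, D-γ, D-δ} the worst case is 3.
With {D-β, D-γ, D-ε} the worst case is 3.
No size-3 selection achieves below 3.

3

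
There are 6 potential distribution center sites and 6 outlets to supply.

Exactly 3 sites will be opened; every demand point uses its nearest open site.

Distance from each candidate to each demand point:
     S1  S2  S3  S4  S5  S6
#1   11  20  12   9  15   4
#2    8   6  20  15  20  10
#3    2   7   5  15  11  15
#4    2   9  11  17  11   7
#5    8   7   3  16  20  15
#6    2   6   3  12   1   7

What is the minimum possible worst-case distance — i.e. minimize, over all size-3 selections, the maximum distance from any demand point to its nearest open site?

9

Open {#1, #2, #6}.
  Farthest demand point is S4 at distance 9 (to #1); all others are ≤ 9.
With {#1, #3, #6} the worst case is 9.
With {#1, #4, #6} the worst case is 9.
No size-3 selection achieves below 9.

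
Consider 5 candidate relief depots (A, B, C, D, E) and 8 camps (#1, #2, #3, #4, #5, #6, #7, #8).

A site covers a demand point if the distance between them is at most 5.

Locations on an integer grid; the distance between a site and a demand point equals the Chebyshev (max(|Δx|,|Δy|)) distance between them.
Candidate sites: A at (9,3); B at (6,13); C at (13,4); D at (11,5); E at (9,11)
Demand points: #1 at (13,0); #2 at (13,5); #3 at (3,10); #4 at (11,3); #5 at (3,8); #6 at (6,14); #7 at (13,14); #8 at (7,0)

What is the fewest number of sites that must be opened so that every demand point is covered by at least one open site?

3

Coverage sets (demand points within 5 of each site):
  A: {#1, #2, #4, #8}
  B: {#3, #5, #6}
  C: {#1, #2, #4}
  D: {#1, #2, #4, #8}
  E: {#6, #7}
No 2 sites suffice: every size-2 union leaves at least one demand point uncovered.
But {A, B, E} covers everything, so the minimum is 3.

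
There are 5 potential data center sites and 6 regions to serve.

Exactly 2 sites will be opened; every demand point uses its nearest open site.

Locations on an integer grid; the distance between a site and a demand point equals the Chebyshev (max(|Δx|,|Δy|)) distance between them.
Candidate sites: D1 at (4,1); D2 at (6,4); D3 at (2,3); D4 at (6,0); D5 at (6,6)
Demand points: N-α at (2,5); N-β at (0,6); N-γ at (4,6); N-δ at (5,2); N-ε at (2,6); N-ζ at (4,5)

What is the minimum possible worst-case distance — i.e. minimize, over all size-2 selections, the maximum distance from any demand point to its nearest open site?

3

Open {D1, D3}.
  Farthest demand point is N-β at distance 3 (to D3); all others are ≤ 3.
With {D2, D3} the worst case is 3.
With {D3, D4} the worst case is 3.
No size-2 selection achieves below 3.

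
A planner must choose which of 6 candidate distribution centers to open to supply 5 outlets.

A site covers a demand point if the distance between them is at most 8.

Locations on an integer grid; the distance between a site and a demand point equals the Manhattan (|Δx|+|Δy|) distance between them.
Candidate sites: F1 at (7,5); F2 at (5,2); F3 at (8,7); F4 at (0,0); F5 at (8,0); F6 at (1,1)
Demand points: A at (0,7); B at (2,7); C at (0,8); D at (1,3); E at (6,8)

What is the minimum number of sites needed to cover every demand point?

2

Coverage sets (demand points within 8 of each site):
  F1: {B, D, E}
  F2: {B, D, E}
  F3: {A, B, E}
  F4: {A, C, D}
  F5: {}
  F6: {A, B, C, D}
No single site covers all 5 demand points.
But {F1, F4} covers everything, so the minimum is 2.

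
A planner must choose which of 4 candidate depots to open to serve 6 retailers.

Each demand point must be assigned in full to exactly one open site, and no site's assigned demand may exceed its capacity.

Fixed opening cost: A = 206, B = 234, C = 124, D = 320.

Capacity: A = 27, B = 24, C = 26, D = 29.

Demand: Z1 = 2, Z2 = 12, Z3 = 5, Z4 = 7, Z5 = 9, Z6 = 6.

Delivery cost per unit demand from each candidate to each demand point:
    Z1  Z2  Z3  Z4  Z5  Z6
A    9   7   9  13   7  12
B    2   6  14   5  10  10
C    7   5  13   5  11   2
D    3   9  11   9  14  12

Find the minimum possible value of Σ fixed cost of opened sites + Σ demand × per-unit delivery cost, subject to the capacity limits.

563

Open {A, C}; cheapest assignment that respects the capacities:
  A (cap 27, load 16): Z1, Z3, Z5 — cost 2×9 + 5×9 + 9×7 = 126
  C (cap 26, load 25): Z2, Z4, Z6 — cost 12×5 + 7×5 + 6×2 = 107
  Shipping 233, fixed 330 → total 563.
  Any other capacity-feasible assignment to {A, C} ships for at least 233.
Compare {B, C}: its best feasible assignment gives total 624.
Compare {A, B}: its best feasible assignment gives total 731.
Every other set of open sites that can feasibly serve all demand totals ≥ 624 even under its best assignment. Minimum: 563.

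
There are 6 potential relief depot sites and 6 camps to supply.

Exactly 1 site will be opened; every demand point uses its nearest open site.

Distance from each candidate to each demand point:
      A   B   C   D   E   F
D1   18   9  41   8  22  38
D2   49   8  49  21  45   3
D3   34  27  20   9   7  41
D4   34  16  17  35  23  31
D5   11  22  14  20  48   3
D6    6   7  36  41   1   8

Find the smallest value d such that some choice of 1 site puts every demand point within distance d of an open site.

35

Open {D4}.
  Farthest demand point is D at distance 35 (to D4); all others are ≤ 35.
With {D1} the worst case is 41.
With {D3} the worst case is 41.
No size-1 selection achieves below 35.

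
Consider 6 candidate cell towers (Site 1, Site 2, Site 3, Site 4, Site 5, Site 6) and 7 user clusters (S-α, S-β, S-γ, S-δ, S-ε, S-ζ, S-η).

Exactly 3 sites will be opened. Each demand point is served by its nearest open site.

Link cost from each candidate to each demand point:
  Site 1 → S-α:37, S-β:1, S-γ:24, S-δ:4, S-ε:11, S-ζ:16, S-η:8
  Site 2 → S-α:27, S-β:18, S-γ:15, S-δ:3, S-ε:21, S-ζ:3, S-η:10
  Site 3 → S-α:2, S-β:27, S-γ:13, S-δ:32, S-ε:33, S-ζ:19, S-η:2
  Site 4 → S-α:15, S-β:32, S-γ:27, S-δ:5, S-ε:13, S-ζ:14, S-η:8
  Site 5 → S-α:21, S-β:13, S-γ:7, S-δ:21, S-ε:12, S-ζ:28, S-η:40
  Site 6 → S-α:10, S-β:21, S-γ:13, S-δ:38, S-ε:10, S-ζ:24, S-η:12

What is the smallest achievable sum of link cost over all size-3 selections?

35

Open {Site 1, Site 2, Site 3}.
  S-α→Site 3 2, S-β→Site 1 1, S-γ→Site 3 13, S-δ→Site 2 3, S-ε→Site 1 11, S-ζ→Site 2 3, S-η→Site 3 2  ⇒ total 35.
Compare {Site 2, Site 3, Site 5}: total 42.
Compare {Site 1, Site 3, Site 5}: total 43.
No size-3 selection does better; minimum is 35.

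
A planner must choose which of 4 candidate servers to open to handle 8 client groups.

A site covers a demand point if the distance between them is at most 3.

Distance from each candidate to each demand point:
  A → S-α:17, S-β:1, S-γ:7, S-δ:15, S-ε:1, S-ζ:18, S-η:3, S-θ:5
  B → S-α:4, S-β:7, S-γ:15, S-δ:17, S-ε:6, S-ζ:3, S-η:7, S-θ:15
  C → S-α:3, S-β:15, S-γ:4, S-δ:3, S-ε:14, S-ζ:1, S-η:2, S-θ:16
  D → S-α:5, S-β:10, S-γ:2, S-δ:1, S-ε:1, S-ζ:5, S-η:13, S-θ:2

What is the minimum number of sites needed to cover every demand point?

Coverage sets (demand points within 3 of each site):
  A: {S-β, S-ε, S-η}
  B: {S-ζ}
  C: {S-α, S-δ, S-ζ, S-η}
  D: {S-γ, S-δ, S-ε, S-θ}
No 2 sites suffice: every size-2 union leaves at least one demand point uncovered.
But {A, C, D} covers everything, so the minimum is 3.

3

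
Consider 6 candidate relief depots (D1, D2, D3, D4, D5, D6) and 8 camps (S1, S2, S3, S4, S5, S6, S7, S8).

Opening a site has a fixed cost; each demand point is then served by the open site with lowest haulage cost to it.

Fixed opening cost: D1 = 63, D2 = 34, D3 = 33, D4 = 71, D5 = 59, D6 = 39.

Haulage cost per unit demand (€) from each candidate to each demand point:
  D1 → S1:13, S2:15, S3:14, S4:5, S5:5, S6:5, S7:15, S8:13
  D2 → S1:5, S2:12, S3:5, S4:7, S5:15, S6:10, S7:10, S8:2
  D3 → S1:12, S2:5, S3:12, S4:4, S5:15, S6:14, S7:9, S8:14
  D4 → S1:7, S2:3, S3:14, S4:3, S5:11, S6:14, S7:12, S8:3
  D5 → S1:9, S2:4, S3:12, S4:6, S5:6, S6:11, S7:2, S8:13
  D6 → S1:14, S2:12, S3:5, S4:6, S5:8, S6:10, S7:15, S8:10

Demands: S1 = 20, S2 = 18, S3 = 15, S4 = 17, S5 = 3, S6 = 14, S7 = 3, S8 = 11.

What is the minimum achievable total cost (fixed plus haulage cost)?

Open {D1, D2, D4}: assign each demand point to its cheapest open site.
  S1→D2 20×5=100, S2→D4 18×3=54, S3→D2 15×5=75, S4→D4 17×3=51, S5→D1 3×5=15, S6→D1 14×5=70, S7→D2 3×10=30, S8→D2 11×2=22
  haulage cost 417, fixed 168 → total 585.
Compare {D1, D2, D3}: haulage cost 467 + fixed 130 = 597.
Compare {D1, D2, D5}: haulage cost 445 + fixed 156 = 601.
Compare {D2, D4}: haulage cost 505 + fixed 105 = 610.
All other subsets cost ≥ 597. Minimum total cost: 585.

585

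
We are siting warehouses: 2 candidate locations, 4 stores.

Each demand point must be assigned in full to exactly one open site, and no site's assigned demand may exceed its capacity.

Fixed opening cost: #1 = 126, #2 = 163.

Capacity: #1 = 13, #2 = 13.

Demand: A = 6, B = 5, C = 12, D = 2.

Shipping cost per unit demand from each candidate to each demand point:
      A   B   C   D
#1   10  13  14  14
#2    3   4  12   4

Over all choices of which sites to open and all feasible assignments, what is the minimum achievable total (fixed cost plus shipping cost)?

Open {#1, #2}; cheapest assignment that respects the capacities:
  #1 (cap 13, load 12): C — cost 12×14 = 168
  #2 (cap 13, load 13): A, B, D — cost 6×3 + 5×4 + 2×4 = 46
  Shipping 214, fixed 289 → total 503.
  Any other capacity-feasible assignment to {#1, #2} ships for at least 214.
Total demand is 25 and no other set of sites has combined capacity ≥ 25, so {#1, #2} is the only feasible choice of open sites. Minimum: 503.

503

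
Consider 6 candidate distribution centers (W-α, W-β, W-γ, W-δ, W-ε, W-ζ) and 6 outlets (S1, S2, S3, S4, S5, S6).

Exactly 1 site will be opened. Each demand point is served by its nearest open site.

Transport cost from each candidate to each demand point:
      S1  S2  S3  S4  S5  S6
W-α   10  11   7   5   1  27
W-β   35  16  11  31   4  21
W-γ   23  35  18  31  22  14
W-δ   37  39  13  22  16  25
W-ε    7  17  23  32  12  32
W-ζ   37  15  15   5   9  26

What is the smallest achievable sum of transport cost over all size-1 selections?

Open {W-α}.
  S1→W-α 10, S2→W-α 11, S3→W-α 7, S4→W-α 5, S5→W-α 1, S6→W-α 27  ⇒ total 61.
Compare {W-ζ}: total 107.
Compare {W-β}: total 118.
No size-1 selection does better; minimum is 61.

61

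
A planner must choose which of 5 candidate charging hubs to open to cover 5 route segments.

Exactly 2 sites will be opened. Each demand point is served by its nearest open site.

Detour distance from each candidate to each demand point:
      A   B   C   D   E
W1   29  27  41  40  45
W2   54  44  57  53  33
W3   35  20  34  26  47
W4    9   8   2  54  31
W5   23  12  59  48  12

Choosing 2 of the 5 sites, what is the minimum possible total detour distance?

Open {W3, W4}.
  A→W4 9, B→W4 8, C→W4 2, D→W3 26, E→W4 31  ⇒ total 76.
Compare {W4, W5}: total 79.
Compare {W1, W4}: total 90.
No size-2 selection does better; minimum is 76.

76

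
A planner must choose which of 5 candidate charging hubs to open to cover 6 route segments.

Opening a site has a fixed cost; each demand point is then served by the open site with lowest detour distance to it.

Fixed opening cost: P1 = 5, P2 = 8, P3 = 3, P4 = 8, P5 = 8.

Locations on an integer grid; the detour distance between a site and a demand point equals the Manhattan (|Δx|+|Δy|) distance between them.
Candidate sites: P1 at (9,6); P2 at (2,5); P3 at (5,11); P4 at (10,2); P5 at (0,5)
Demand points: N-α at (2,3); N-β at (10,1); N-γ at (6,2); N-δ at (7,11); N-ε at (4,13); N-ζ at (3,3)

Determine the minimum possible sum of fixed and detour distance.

34

Open {P2, P3, P4}: assign each demand point to its cheapest open site.
  N-α→P2 2, N-β→P4 1, N-γ→P4 4, N-δ→P3 2, N-ε→P3 3, N-ζ→P2 3
  detour distance 15, fixed 19 → total 34.
Compare {P3, P4}: detour distance 27 + fixed 11 = 38.
Compare {P3, P4, P5}: detour distance 19 + fixed 19 = 38.
Compare {P1, P2, P3}: detour distance 23 + fixed 16 = 39.
All other subsets cost ≥ 38. Minimum total cost: 34.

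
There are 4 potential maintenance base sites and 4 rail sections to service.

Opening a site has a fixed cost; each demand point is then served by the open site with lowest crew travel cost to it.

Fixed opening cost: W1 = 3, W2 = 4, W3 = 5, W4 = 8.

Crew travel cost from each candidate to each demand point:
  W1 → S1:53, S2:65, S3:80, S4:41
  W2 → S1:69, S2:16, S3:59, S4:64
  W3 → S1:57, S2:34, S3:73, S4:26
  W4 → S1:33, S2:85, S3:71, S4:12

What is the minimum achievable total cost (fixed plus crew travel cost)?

132

Open {W2, W4}: assign each demand point to its cheapest open site.
  S1→W4 33, S2→W2 16, S3→W2 59, S4→W4 12
  crew travel cost 120, fixed 12 → total 132.
Compare {W1, W2, W4}: crew travel cost 120 + fixed 15 = 135.
Compare {W2, W3, W4}: crew travel cost 120 + fixed 17 = 137.
Compare {W1, W2, W3, W4}: crew travel cost 120 + fixed 20 = 140.
All other subsets cost ≥ 135. Minimum total cost: 132.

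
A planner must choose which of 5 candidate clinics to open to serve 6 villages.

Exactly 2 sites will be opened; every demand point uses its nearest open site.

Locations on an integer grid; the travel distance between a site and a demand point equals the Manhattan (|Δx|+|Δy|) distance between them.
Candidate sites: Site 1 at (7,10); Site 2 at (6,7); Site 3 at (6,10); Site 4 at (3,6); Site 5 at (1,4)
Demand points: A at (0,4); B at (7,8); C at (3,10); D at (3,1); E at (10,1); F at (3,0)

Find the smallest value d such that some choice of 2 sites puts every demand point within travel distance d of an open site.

Open {Site 1, Site 2}.
  Farthest demand point is E at travel distance 10 (to Site 2); all others are ≤ 10.
With {Site 2, Site 3} the worst case is 10.
With {Site 2, Site 4} the worst case is 10.
No size-2 selection achieves below 10.

10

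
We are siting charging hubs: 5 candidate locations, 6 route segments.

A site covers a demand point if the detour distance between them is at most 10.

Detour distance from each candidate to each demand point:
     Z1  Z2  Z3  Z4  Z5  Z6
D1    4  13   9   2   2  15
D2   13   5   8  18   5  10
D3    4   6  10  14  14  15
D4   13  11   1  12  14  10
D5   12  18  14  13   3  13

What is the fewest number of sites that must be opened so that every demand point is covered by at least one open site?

2

Coverage sets (demand points within 10 of each site):
  D1: {Z1, Z3, Z4, Z5}
  D2: {Z2, Z3, Z5, Z6}
  D3: {Z1, Z2, Z3}
  D4: {Z3, Z6}
  D5: {Z5}
No single site covers all 6 demand points.
But {D1, D2} covers everything, so the minimum is 2.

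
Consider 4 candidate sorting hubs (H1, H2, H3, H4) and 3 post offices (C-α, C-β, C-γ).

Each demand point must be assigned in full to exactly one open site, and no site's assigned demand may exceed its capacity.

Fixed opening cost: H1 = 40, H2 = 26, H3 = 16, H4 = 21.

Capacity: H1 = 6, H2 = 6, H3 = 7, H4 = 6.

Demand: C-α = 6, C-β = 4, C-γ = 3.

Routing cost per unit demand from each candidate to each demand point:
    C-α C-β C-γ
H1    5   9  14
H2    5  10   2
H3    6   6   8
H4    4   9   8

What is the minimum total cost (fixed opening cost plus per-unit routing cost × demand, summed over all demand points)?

Open {H3, H4}; cheapest assignment that respects the capacities:
  H3 (cap 7, load 7): C-β, C-γ — cost 4×6 + 3×8 = 48
  H4 (cap 6, load 6): C-α — cost 6×4 = 24
  Shipping 72, fixed 37 → total 109.
  Any other capacity-feasible assignment to {H3, H4} ships for at least 72.
Compare {H2, H3, H4}: its best feasible assignment gives total 117.
Compare {H2, H3}: its best feasible assignment gives total 120.
Every other set of open sites that can feasibly serve all demand totals ≥ 117 even under its best assignment. Minimum: 109.

109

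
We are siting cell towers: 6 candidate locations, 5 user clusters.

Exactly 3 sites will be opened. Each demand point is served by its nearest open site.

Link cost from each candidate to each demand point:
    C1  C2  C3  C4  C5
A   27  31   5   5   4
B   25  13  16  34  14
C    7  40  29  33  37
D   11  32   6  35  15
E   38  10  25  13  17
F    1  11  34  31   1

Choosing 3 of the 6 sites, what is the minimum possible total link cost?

Open {A, E, F}.
  C1→F 1, C2→E 10, C3→A 5, C4→A 5, C5→F 1  ⇒ total 22.
Compare {A, B, F}: total 23.
Compare {A, C, F}: total 23.
No size-3 selection does better; minimum is 22.

22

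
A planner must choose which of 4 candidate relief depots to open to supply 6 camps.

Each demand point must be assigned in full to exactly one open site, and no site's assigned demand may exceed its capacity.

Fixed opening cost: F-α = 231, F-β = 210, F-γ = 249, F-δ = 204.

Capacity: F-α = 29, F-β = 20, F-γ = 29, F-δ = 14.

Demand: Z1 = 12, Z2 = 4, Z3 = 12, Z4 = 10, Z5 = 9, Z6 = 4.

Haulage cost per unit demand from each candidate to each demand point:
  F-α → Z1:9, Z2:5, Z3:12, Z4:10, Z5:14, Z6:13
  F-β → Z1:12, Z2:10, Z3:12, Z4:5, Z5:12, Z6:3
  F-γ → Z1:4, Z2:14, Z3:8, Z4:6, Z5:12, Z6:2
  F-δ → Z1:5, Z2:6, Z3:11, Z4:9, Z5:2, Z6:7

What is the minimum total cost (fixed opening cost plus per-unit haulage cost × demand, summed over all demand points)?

Open {F-α, F-γ}; cheapest assignment that respects the capacities:
  F-α (cap 29, load 23): Z2, Z4, Z5 — cost 4×5 + 10×10 + 9×14 = 246
  F-γ (cap 29, load 28): Z1, Z3, Z6 — cost 12×4 + 12×8 + 4×2 = 152
  Shipping 398, fixed 480 → total 878.
  Any other capacity-feasible assignment to {F-α, F-γ} ships for at least 398.
Compare {F-β, F-γ, F-δ}: its best feasible assignment gives total 907.
Compare {F-α, F-γ, F-δ}: its best feasible assignment gives total 974.
Every other set of open sites that can feasibly serve all demand totals ≥ 907 even under its best assignment. Minimum: 878.

878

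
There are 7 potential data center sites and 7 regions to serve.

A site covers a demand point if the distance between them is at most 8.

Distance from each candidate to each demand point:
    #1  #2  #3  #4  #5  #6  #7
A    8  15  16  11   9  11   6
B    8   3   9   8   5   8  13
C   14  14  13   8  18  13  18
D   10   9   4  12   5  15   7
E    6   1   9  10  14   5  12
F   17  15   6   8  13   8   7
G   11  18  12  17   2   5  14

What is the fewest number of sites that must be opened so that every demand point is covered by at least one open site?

Coverage sets (demand points within 8 of each site):
  A: {#1, #7}
  B: {#1, #2, #4, #5, #6}
  C: {#4}
  D: {#3, #5, #7}
  E: {#1, #2, #6}
  F: {#3, #4, #6, #7}
  G: {#5, #6}
No single site covers all 7 demand points.
But {B, D} covers everything, so the minimum is 2.

2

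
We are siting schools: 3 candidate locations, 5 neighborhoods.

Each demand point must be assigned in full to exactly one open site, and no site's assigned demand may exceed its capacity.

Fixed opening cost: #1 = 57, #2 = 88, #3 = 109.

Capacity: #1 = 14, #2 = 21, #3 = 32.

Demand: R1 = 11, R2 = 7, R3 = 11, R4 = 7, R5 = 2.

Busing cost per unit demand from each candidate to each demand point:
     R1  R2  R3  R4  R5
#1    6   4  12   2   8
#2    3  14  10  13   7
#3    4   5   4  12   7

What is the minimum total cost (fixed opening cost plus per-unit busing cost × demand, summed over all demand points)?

310

Open {#1, #3}; cheapest assignment that respects the capacities:
  #1 (cap 14, load 14): R2, R4 — cost 7×4 + 7×2 = 42
  #3 (cap 32, load 24): R1, R3, R5 — cost 11×4 + 11×4 + 2×7 = 102
  Shipping 144, fixed 166 → total 310.
  Any other capacity-feasible assignment to {#1, #3} ships for at least 144.
Compare {#1, #2, #3}: its best feasible assignment gives total 387.
Compare {#2, #3}: its best feasible assignment gives total 407.
Every other set of open sites that can feasibly serve all demand totals ≥ 387 even under its best assignment. Minimum: 310.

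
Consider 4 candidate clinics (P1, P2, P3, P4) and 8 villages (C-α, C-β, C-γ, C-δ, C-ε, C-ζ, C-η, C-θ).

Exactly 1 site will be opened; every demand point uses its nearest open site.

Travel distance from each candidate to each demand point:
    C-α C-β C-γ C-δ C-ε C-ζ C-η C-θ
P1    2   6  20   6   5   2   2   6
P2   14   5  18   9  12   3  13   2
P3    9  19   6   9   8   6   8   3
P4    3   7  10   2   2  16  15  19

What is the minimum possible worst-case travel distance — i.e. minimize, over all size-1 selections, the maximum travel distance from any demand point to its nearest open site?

Open {P2}.
  Farthest demand point is C-γ at travel distance 18 (to P2); all others are ≤ 18.
With {P3} the worst case is 19.
With {P4} the worst case is 19.
No size-1 selection achieves below 18.

18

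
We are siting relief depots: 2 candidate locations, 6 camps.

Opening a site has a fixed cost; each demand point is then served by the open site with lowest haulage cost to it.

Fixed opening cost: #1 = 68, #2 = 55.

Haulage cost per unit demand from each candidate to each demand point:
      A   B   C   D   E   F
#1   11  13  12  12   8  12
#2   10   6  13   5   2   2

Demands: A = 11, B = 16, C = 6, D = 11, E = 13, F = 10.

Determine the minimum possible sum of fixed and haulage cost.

Open {#2}: assign each demand point to its cheapest open site.
  A→#2 11×10=110, B→#2 16×6=96, C→#2 6×13=78, D→#2 11×5=55, E→#2 13×2=26, F→#2 10×2=20
  haulage cost 385, fixed 55 → total 440.
Compare {#1, #2}: haulage cost 379 + fixed 123 = 502.
Compare {#1}: haulage cost 757 + fixed 68 = 825.

440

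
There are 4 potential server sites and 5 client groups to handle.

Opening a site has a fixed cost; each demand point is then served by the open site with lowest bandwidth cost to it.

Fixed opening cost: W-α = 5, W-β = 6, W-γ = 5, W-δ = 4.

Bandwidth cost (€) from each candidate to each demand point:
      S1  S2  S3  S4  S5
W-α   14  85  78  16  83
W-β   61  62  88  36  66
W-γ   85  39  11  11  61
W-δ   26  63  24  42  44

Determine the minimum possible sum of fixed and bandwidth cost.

133

Open {W-α, W-γ, W-δ}: assign each demand point to its cheapest open site.
  S1→W-α 14, S2→W-γ 39, S3→W-γ 11, S4→W-γ 11, S5→W-δ 44
  bandwidth cost 119, fixed 14 → total 133.
Compare {W-α, W-β, W-γ, W-δ}: bandwidth cost 119 + fixed 20 = 139.
Compare {W-γ, W-δ}: bandwidth cost 131 + fixed 9 = 140.
Compare {W-α, W-γ}: bandwidth cost 136 + fixed 10 = 146.
All other subsets cost ≥ 139. Minimum total cost: 133.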